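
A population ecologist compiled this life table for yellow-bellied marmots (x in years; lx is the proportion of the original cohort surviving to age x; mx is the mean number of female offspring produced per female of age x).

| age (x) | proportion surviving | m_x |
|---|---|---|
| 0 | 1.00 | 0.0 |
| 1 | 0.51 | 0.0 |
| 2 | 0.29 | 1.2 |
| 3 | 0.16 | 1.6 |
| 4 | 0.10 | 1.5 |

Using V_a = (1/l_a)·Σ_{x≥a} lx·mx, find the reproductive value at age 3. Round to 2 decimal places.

2.54

lx·mx for x ≥ 3: 0.256, 0.15 → sum = 0.406
V_3 = 0.406 / l_3 = 0.406 / 0.16 = 2.5375 → 2.54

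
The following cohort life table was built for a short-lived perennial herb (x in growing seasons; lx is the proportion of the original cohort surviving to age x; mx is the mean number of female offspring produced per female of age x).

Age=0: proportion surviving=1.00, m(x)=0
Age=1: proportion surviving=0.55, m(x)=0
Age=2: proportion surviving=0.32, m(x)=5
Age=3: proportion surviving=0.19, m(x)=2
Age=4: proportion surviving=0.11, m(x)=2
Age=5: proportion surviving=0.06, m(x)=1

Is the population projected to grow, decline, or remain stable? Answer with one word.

R0 = Σ lx·mx = 0 + 0 + 1.6 + 0.38 + 0.22 + 0.06 = 2.26
R0 > 1, so the population is growing.

growing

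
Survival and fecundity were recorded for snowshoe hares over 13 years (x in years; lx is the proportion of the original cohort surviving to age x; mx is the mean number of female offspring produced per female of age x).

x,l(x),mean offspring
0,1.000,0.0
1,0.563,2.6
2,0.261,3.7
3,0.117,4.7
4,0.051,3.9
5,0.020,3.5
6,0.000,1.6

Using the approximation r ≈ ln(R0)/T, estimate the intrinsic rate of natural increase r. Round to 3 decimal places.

0.618

R0 = Σ lx·mx = 0 + 1.4638 + 0.9657 + 0.5499 + 0.1989 + 0.07 + 0 = 3.2483
Σ x·lx·mx = 6.1905; T = 6.1905/3.2483 = 1.90577…
r ≈ ln(R0)/T = ln(3.2483)/1.90577… = 0.61819… → 0.618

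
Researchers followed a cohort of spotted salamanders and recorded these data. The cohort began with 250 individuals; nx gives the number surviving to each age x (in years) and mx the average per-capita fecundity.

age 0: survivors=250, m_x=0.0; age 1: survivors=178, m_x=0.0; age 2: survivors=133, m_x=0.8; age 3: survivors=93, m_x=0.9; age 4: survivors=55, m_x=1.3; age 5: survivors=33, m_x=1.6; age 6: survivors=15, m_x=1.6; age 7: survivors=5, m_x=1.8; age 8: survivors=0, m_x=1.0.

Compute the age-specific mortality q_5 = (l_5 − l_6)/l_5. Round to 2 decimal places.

lx = nx/n0 = nx/250: 1, 0.712, 0.532, 0.372, 0.22, 0.132, 0.06, 0.02, 0
q_5 = (l_5 − l_6) / l_5 = (0.132 − 0.06) / 0.132
     = 0.072 / 0.132 = 0.545455… → 0.55

0.55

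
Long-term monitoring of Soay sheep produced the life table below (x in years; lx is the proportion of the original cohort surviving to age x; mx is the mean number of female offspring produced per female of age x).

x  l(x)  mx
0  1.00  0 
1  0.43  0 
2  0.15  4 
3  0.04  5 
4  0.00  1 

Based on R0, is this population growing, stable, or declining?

declining

R0 = Σ lx·mx = 0 + 0 + 0.6 + 0.2 + 0 = 0.8
R0 < 1, so the population is declining.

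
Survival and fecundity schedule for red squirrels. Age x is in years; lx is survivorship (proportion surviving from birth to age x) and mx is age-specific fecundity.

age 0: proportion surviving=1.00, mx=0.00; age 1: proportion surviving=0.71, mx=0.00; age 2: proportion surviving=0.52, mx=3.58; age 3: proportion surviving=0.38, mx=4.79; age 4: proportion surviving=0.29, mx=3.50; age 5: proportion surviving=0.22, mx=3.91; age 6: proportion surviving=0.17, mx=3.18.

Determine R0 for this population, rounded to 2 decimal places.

6.10

lx·mx by age: 0, 0, 1.8616, 1.8202, 1.015, 0.8602, 0.5406
R0 = Σ lx·mx = 6.0976 → 6.10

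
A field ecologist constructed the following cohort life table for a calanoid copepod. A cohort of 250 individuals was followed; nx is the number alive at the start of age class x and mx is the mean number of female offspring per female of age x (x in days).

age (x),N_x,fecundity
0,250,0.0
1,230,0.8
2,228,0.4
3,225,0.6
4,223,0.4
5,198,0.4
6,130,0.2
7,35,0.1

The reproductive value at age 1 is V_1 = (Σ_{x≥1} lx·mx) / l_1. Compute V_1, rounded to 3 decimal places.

lx = nx/n0 = nx/250: 1, 0.92, 0.912, 0.9, 0.892, 0.792, 0.52, 0.14
lx·mx for x ≥ 1: 0.736, 0.3648, 0.54, 0.3568, 0.3168, 0.104, 0.014 → sum = 2.4324
V_1 = 2.4324 / l_1 = 2.4324 / 0.92 = 2.643913… → 2.644

2.644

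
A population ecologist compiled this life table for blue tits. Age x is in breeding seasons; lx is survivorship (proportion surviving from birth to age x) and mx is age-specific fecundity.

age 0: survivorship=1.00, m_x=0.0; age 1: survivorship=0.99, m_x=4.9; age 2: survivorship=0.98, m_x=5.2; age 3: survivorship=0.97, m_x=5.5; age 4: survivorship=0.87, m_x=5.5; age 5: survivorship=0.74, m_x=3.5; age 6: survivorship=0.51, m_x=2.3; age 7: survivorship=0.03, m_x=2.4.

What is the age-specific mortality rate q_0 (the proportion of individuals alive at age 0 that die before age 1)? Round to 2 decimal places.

0.01

q_0 = (l_0 − l_1) / l_0 = (1 − 0.99) / 1
     = 0.01 / 1 = 0.01 → 0.01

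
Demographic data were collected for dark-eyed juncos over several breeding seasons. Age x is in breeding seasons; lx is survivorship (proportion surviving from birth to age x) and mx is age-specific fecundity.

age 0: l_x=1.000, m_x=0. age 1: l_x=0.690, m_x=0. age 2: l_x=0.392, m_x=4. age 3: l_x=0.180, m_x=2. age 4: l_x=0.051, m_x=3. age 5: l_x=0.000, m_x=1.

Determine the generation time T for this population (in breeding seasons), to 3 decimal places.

lx·mx: 0, 0, 1.568, 0.36, 0.153, 0 → R0 = 2.081
x·lx·mx: 0, 0, 3.136, 1.08, 0.612, 0 → Σ = 4.828
T = 4.828 / 2.081 = 2.320038… → 2.320

2.320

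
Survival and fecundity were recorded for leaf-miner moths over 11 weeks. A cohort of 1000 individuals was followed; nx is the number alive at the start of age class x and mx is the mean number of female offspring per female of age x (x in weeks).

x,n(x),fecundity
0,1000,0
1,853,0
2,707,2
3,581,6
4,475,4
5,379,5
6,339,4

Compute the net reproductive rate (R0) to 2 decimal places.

lx = nx/n0 = nx/1000: 1, 0.853, 0.707, 0.581, 0.475, 0.379, 0.339
lx·mx by age: 0, 0, 1.414, 3.486, 1.9, 1.895, 1.356
R0 = Σ lx·mx = 10.051 → 10.05

10.05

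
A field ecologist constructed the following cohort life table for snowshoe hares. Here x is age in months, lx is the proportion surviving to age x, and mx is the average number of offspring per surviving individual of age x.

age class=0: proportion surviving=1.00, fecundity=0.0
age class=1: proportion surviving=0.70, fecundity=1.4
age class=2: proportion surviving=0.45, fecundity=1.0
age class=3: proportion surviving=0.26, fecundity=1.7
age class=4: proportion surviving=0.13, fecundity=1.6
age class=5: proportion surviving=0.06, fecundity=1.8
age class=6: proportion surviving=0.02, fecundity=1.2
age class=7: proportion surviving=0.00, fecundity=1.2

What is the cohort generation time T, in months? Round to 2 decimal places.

2.13

lx·mx: 0, 0.98, 0.45, 0.442, 0.208, 0.108, 0.024, 0 → R0 = 2.212
x·lx·mx: 0, 0.98, 0.9, 1.326, 0.832, 0.54, 0.144, 0 → Σ = 4.722
T = 4.722 / 2.212 = 2.13472… → 2.13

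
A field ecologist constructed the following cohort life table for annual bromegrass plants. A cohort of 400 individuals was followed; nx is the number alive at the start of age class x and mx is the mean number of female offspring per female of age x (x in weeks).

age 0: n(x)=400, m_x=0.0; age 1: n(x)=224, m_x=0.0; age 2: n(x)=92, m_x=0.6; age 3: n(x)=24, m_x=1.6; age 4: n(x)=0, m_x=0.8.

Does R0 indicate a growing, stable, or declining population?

declining

lx = nx/n0 = nx/400: 1, 0.56, 0.23, 0.06, 0
R0 = Σ lx·mx = 0 + 0 + 0.138 + 0.096 + 0 = 0.234
R0 < 1, so the population is declining.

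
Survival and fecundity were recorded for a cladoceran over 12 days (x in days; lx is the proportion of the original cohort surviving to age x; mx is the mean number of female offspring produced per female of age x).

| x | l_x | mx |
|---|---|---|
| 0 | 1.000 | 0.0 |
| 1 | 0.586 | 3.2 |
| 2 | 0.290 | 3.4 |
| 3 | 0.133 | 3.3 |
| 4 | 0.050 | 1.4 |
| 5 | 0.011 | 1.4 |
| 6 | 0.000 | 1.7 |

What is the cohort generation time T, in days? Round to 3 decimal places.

1.631

lx·mx: 0, 1.8752, 0.986, 0.4389, 0.07, 0.0154, 0 → R0 = 3.3855
x·lx·mx: 0, 1.8752, 1.972, 1.3167, 0.28, 0.077, 0 → Σ = 5.5209
T = 5.5209 / 3.3855 = 1.630749… → 1.631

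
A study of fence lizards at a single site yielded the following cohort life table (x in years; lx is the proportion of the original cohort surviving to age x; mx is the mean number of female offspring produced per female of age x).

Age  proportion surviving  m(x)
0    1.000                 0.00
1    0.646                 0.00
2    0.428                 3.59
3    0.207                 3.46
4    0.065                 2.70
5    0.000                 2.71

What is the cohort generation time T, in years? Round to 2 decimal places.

2.44

lx·mx: 0, 0, 1.53652, 0.71622, 0.1755, 0 → R0 = 2.42824
x·lx·mx: 0, 0, 3.07304, 2.14866, 0.702, 0 → Σ = 5.9237
T = 5.9237 / 2.42824 = 2.439504… → 2.44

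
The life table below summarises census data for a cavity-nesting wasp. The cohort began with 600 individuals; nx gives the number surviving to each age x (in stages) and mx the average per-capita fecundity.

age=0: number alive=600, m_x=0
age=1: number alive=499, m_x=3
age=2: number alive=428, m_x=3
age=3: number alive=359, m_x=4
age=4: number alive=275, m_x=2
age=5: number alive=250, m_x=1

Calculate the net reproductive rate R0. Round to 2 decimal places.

8.36

lx = nx/n0 = nx/600: 1, 0.83167…, 0.71333…, 0.59833…, 0.45833…, 0.41667…
lx·mx by age: 0, 2.495…, 2.14…, 2.393333…, 0.916667…, 0.416667…
R0 = Σ lx·mx = 8.361667… → 8.36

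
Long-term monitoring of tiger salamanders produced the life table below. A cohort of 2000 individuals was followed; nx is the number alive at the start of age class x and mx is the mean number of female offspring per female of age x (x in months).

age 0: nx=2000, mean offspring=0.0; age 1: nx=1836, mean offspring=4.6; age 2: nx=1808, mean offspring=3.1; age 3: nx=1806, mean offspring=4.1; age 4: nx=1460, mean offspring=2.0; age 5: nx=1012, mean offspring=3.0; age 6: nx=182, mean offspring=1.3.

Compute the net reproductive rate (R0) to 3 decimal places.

13.824

lx = nx/n0 = nx/2000: 1, 0.918, 0.904, 0.903, 0.73, 0.506, 0.091
lx·mx by age: 0, 4.2228, 2.8024, 3.7023, 1.46, 1.518, 0.1183
R0 = Σ lx·mx = 13.8238 → 13.824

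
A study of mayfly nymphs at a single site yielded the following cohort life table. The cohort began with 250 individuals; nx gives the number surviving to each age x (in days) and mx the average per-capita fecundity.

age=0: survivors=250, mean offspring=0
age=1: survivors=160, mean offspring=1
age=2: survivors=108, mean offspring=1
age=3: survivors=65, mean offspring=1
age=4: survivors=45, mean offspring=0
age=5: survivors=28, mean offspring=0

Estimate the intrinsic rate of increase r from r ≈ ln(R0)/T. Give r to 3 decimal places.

0.167

lx = nx/n0 = nx/250: 1, 0.64, 0.432, 0.26, 0.18, 0.112
R0 = Σ lx·mx = 0 + 0.64 + 0.432 + 0.26 + 0 + 0 = 1.332
Σ x·lx·mx = 2.284; T = 2.284/1.332 = 1.71471…
r ≈ ln(R0)/T = ln(1.332)/1.71471… = 0.16719… → 0.167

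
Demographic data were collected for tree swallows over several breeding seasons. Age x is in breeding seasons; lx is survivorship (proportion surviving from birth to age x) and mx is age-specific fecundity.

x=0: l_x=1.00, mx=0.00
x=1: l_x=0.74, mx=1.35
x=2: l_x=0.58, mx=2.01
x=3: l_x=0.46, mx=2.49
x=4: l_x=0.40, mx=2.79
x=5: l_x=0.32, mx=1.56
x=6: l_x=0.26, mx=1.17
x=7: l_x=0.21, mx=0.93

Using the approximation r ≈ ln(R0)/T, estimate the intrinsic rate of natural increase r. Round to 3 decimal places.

0.542

R0 = Σ lx·mx = 0 + 0.999 + 1.1658 + 1.1454 + 1.116 + 0.4992 + 0.3042 + 0.1953 = 5.4249
Σ x·lx·mx = 16.9191; T = 16.9191/5.4249 = 3.11879…
r ≈ ln(R0)/T = ln(5.4249)/3.11879… = 0.5422… → 0.542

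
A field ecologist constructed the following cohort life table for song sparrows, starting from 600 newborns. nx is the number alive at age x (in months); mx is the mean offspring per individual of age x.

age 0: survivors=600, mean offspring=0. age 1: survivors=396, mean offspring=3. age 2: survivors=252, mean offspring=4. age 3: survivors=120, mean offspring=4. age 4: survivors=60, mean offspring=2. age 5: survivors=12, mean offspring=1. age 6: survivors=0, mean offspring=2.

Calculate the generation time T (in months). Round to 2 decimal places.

1.85

lx = nx/n0 = nx/600: 1, 0.66, 0.42, 0.2, 0.1, 0.02, 0
lx·mx: 0, 1.98, 1.68, 0.8, 0.2, 0.02, 0 → R0 = 4.68
x·lx·mx: 0, 1.98, 3.36, 2.4, 0.8, 0.1, 0 → Σ = 8.64
T = 8.64 / 4.68 = 1.846154… → 1.85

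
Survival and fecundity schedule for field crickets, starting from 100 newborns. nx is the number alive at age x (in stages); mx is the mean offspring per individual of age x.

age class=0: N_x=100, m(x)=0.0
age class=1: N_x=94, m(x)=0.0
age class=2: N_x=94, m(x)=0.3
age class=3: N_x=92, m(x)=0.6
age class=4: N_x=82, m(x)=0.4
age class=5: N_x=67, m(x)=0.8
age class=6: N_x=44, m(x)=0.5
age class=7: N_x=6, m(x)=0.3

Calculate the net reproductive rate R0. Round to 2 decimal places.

lx = nx/n0 = nx/100: 1, 0.94, 0.94, 0.92, 0.82, 0.67, 0.44, 0.06
lx·mx by age: 0, 0, 0.282, 0.552, 0.328, 0.536, 0.22, 0.018
R0 = Σ lx·mx = 1.936 → 1.94

1.94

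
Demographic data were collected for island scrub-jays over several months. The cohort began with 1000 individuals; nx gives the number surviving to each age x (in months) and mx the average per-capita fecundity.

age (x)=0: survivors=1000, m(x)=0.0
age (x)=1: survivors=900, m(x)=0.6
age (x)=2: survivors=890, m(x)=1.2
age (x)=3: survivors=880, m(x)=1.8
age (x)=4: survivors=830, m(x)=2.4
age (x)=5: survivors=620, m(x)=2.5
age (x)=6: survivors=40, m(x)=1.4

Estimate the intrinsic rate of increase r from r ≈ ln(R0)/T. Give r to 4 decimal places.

0.5539

lx = nx/n0 = nx/1000: 1, 0.9, 0.89, 0.88, 0.83, 0.62, 0.04
R0 = Σ lx·mx = 0 + 0.54 + 1.068 + 1.584 + 1.992 + 1.55 + 0.056 = 6.79
Σ x·lx·mx = 23.482; T = 23.482/6.79 = 3.45832…
r ≈ ln(R0)/T = ln(6.79)/3.45832… = 0.553867… → 0.5539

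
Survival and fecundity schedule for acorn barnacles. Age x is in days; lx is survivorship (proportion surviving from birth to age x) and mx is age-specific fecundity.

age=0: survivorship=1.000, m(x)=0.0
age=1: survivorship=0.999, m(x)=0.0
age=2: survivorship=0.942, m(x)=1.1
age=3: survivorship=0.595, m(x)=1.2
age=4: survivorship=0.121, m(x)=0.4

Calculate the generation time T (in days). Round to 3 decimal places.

2.451

lx·mx: 0, 0, 1.0362, 0.714, 0.0484 → R0 = 1.7986
x·lx·mx: 0, 0, 2.0724, 2.142, 0.1936 → Σ = 4.408
T = 4.408 / 1.7986 = 2.450795… → 2.451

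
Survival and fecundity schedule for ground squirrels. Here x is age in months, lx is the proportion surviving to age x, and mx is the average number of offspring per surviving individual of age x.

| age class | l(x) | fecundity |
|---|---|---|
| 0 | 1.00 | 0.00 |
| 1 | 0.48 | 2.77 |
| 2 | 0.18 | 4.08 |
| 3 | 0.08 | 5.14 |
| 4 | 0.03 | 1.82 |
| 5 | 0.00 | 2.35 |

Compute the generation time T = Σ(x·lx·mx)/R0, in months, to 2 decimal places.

lx·mx: 0, 1.3296, 0.7344, 0.4112, 0.0546, 0 → R0 = 2.5298
x·lx·mx: 0, 1.3296, 1.4688, 1.2336, 0.2184, 0 → Σ = 4.2504
T = 4.2504 / 2.5298 = 1.680133… → 1.68

1.68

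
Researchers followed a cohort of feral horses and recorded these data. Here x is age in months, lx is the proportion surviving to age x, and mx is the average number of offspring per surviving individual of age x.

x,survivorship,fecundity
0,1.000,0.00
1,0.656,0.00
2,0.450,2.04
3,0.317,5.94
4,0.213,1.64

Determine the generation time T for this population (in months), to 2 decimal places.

2.82

lx·mx: 0, 0, 0.918, 1.88298, 0.34932 → R0 = 3.1503
x·lx·mx: 0, 0, 1.836, 5.64894, 1.39728 → Σ = 8.88222
T = 8.88222 / 3.1503 = 2.819484… → 2.82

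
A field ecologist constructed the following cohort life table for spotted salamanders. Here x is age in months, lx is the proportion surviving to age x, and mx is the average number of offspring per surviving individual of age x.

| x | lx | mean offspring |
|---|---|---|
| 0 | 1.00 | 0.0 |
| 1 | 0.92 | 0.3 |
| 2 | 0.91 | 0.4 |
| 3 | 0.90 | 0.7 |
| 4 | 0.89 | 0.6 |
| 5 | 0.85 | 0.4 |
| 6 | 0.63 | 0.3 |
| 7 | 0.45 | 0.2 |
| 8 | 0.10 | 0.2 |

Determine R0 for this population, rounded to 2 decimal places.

2.44

lx·mx by age: 0, 0.276, 0.364, 0.63, 0.534, 0.34, 0.189, 0.09, 0.02
R0 = Σ lx·mx = 2.443 → 2.44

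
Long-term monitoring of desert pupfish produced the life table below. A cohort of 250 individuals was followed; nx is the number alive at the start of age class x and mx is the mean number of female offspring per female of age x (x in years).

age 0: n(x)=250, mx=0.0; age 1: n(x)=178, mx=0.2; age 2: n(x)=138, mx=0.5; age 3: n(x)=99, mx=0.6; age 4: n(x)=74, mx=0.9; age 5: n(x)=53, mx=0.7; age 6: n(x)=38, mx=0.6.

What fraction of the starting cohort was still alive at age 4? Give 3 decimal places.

0.296

l_4 = n_4/n_0 = 74/250 = 0.296 → 0.296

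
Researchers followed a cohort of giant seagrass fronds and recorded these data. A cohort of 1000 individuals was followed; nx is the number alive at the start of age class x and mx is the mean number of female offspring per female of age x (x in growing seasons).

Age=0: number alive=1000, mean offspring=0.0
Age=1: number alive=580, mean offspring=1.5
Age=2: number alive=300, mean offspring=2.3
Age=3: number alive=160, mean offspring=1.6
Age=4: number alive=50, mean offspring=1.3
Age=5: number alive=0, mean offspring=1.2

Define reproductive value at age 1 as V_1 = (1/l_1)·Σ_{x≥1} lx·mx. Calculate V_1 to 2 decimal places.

lx = nx/n0 = nx/1000: 1, 0.58, 0.3, 0.16, 0.05, 0
lx·mx for x ≥ 1: 0.87, 0.69, 0.256, 0.065, 0 → sum = 1.881
V_1 = 1.881 / l_1 = 1.881 / 0.58 = 3.243103… → 3.24

3.24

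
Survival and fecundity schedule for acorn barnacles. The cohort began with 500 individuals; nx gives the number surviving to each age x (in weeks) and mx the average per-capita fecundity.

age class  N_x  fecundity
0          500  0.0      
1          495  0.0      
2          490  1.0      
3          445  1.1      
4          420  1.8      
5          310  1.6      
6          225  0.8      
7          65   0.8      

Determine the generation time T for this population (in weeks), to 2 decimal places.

3.81

lx = nx/n0 = nx/500: 1, 0.99, 0.98, 0.89, 0.84, 0.62, 0.45, 0.13
lx·mx: 0, 0, 0.98, 0.979, 1.512, 0.992, 0.36, 0.104 → R0 = 4.927
x·lx·mx: 0, 0, 1.96, 2.937, 6.048, 4.96, 2.16, 0.728 → Σ = 18.793
T = 18.793 / 4.927 = 3.814289… → 3.81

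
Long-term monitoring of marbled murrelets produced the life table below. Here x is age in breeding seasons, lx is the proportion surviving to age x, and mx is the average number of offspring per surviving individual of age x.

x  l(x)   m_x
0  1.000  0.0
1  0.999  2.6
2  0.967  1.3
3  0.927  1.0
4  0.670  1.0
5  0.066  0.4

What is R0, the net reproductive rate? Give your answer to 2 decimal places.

lx·mx by age: 0, 2.5974, 1.2571, 0.927, 0.67, 0.0264
R0 = Σ lx·mx = 5.4779 → 5.48

5.48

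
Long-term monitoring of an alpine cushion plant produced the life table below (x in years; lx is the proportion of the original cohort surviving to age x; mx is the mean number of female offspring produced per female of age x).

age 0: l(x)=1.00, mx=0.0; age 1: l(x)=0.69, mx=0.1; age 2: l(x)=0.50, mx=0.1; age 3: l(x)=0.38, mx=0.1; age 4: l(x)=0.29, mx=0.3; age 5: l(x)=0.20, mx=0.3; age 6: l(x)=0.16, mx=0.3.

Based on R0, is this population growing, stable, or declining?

R0 = Σ lx·mx = 0 + 0.069 + 0.05 + 0.038 + 0.087 + 0.06 + 0.048 = 0.352
R0 < 1, so the population is declining.

declining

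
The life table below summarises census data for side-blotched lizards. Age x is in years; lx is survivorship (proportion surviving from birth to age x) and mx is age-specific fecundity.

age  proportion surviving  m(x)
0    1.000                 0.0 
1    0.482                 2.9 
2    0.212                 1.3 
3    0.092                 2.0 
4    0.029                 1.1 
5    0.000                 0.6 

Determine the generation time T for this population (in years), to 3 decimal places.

lx·mx: 0, 1.3978, 0.2756, 0.184, 0.0319, 0 → R0 = 1.8893
x·lx·mx: 0, 1.3978, 0.5512, 0.552, 0.1276, 0 → Σ = 2.6286
T = 2.6286 / 1.8893 = 1.391309… → 1.391

1.391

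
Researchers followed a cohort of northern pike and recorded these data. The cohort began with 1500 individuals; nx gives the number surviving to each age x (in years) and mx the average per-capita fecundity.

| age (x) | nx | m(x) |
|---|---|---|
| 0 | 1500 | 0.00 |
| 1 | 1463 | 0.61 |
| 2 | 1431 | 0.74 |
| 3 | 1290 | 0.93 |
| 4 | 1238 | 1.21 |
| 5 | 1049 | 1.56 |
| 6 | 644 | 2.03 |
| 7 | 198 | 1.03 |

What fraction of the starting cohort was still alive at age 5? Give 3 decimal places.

0.699

l_5 = n_5/n_0 = 1049/1500 = 0.699333… → 0.699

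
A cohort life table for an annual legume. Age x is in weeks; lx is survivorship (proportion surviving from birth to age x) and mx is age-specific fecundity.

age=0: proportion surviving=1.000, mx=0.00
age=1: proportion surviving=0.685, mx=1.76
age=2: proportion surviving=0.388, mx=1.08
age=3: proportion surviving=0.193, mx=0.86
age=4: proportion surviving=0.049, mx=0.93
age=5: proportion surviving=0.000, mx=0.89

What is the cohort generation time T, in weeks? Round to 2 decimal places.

lx·mx: 0, 1.2056, 0.41904, 0.16598, 0.04557, 0 → R0 = 1.83619
x·lx·mx: 0, 1.2056, 0.83808, 0.49794, 0.18228, 0 → Σ = 2.7239
T = 2.7239 / 1.83619 = 1.483452… → 1.48

1.48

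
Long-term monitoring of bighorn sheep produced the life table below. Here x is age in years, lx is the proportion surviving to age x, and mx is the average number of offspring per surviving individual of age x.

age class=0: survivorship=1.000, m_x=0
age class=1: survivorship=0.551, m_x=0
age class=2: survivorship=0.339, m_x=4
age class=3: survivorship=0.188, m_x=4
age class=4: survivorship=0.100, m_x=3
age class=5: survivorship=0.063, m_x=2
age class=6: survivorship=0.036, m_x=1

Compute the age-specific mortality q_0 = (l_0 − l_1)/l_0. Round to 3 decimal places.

q_0 = (l_0 − l_1) / l_0 = (1 − 0.551) / 1
     = 0.449 / 1 = 0.449 → 0.449

0.449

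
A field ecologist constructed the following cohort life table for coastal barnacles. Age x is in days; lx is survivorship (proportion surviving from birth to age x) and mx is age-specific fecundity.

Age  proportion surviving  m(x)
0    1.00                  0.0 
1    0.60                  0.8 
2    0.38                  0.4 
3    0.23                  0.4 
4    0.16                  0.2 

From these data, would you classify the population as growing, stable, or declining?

declining

R0 = Σ lx·mx = 0 + 0.48 + 0.152 + 0.092 + 0.032 = 0.756
R0 < 1, so the population is declining.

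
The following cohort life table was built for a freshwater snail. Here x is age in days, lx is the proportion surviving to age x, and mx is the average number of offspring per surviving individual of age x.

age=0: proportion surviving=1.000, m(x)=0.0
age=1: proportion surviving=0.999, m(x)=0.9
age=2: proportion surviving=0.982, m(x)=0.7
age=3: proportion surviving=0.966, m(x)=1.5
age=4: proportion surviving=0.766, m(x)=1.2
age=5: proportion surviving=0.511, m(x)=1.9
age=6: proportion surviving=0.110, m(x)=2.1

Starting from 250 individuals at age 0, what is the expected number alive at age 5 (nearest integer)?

Expected survivors = N0 · l_5 = 250 × 0.511 = 127.75 → 128

128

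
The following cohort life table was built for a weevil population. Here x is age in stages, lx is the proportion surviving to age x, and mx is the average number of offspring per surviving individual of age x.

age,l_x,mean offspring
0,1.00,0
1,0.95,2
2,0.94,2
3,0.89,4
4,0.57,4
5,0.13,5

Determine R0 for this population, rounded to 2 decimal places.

lx·mx by age: 0, 1.9, 1.88, 3.56, 2.28, 0.65
R0 = Σ lx·mx = 10.27 → 10.27

10.27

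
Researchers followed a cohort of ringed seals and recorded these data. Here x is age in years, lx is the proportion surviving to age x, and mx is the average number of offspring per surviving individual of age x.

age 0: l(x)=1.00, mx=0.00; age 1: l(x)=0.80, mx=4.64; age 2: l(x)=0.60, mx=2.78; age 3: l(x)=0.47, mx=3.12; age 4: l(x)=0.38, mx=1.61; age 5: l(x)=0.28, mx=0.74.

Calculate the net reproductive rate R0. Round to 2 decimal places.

lx·mx by age: 0, 3.712, 1.668, 1.4664, 0.6118, 0.2072
R0 = Σ lx·mx = 7.6654 → 7.67

7.67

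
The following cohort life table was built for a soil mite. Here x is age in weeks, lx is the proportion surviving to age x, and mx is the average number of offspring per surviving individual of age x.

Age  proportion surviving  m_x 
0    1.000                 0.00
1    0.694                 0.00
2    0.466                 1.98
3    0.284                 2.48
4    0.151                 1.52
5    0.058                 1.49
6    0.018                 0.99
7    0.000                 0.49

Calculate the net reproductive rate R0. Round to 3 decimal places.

lx·mx by age: 0, 0, 0.92268, 0.70432, 0.22952, 0.08642, 0.01782, 0
R0 = Σ lx·mx = 1.96076 → 1.961

1.961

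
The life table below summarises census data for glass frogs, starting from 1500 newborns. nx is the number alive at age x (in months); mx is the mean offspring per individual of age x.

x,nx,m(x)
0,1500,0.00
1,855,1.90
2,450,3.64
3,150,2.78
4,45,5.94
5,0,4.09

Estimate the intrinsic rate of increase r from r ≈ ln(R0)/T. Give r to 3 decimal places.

0.529

lx = nx/n0 = nx/1500: 1, 0.57, 0.3, 0.1, 0.03, 0
R0 = Σ lx·mx = 0 + 1.083 + 1.092 + 0.278 + 0.1782 + 0 = 2.6312
Σ x·lx·mx = 4.8138; T = 4.8138/2.6312 = 1.82951…
r ≈ ln(R0)/T = ln(2.6312)/1.82951… = 0.5288… → 0.529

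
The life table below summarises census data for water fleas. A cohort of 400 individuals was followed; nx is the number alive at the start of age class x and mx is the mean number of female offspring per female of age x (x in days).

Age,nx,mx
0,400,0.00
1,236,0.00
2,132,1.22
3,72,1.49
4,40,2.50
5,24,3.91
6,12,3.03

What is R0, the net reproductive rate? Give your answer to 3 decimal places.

lx = nx/n0 = nx/400: 1, 0.59, 0.33, 0.18, 0.1, 0.06, 0.03
lx·mx by age: 0, 0, 0.4026, 0.2682, 0.25, 0.2346, 0.0909
R0 = Σ lx·mx = 1.2463 → 1.246

1.246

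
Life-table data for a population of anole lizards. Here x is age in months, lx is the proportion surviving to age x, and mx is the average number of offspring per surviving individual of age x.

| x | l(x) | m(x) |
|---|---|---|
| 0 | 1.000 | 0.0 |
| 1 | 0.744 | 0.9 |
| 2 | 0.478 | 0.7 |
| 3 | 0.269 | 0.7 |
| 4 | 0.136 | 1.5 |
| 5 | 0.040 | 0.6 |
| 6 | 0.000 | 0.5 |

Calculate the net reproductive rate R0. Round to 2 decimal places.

lx·mx by age: 0, 0.6696, 0.3346, 0.1883, 0.204, 0.024, 0
R0 = Σ lx·mx = 1.4205 → 1.42

1.42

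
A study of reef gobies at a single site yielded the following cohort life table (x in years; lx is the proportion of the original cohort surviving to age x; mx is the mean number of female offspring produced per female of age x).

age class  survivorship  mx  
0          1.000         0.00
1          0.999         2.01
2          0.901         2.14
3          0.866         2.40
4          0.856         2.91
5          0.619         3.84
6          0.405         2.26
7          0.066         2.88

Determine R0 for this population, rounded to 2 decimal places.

11.99

lx·mx by age: 0, 2.00799, 1.92814, 2.0784, 2.49096, 2.37696, 0.9153, 0.19008
R0 = Σ lx·mx = 11.98783 → 11.99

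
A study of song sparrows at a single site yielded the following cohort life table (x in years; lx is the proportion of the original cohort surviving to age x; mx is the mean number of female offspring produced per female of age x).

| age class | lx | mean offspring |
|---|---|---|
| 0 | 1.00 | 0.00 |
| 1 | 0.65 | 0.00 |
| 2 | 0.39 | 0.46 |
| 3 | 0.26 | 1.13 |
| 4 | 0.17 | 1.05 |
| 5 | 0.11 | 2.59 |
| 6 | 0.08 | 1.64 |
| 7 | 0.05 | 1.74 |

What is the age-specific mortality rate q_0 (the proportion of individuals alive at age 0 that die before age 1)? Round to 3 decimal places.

0.350

q_0 = (l_0 − l_1) / l_0 = (1 − 0.65) / 1
     = 0.35 / 1 = 0.35 → 0.350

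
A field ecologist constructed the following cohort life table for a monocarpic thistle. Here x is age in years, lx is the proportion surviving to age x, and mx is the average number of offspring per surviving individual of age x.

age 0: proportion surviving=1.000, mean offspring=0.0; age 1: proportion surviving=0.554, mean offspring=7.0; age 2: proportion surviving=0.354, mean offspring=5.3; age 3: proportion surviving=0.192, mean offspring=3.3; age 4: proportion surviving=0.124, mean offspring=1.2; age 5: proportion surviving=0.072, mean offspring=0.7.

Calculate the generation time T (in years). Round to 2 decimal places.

1.58

lx·mx: 0, 3.878, 1.8762, 0.6336, 0.1488, 0.0504 → R0 = 6.587
x·lx·mx: 0, 3.878, 3.7524, 1.9008, 0.5952, 0.252 → Σ = 10.3784
T = 10.3784 / 6.587 = 1.575588… → 1.58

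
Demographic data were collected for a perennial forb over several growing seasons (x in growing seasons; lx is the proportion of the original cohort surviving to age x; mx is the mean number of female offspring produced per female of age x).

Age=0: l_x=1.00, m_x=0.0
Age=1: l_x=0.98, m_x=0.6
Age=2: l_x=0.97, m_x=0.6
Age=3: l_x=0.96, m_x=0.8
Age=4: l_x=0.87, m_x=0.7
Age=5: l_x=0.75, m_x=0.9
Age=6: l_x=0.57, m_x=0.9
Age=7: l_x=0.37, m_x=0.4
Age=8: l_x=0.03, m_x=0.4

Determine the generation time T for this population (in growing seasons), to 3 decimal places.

3.614

lx·mx: 0, 0.588, 0.582, 0.768, 0.609, 0.675, 0.513, 0.148, 0.012 → R0 = 3.895
x·lx·mx: 0, 0.588, 1.164, 2.304, 2.436, 3.375, 3.078, 1.036, 0.096 → Σ = 14.077
T = 14.077 / 3.895 = 3.614121… → 3.614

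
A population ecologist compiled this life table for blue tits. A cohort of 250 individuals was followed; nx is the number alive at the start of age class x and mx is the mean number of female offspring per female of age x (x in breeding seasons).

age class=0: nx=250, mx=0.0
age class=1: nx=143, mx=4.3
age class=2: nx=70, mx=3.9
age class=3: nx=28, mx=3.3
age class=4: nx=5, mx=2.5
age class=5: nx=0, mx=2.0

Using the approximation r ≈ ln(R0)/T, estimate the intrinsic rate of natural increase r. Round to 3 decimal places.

lx = nx/n0 = nx/250: 1, 0.572, 0.28, 0.112, 0.02, 0
R0 = Σ lx·mx = 0 + 2.4596 + 1.092 + 0.3696 + 0.05 + 0 = 3.9712
Σ x·lx·mx = 5.9524; T = 5.9524/3.9712 = 1.49889…
r ≈ ln(R0)/T = ln(3.9712)/1.49889… = 0.92006… → 0.920

0.920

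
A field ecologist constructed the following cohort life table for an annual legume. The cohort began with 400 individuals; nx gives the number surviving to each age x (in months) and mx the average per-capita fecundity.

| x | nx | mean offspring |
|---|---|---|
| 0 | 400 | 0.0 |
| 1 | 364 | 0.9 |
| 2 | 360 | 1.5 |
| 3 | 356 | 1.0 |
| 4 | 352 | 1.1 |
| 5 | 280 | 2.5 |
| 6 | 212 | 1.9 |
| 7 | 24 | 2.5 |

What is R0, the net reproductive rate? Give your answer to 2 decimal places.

lx = nx/n0 = nx/400: 1, 0.91, 0.9, 0.89, 0.88, 0.7, 0.53, 0.06
lx·mx by age: 0, 0.819, 1.35, 0.89, 0.968, 1.75, 1.007, 0.15
R0 = Σ lx·mx = 6.934 → 6.93

6.93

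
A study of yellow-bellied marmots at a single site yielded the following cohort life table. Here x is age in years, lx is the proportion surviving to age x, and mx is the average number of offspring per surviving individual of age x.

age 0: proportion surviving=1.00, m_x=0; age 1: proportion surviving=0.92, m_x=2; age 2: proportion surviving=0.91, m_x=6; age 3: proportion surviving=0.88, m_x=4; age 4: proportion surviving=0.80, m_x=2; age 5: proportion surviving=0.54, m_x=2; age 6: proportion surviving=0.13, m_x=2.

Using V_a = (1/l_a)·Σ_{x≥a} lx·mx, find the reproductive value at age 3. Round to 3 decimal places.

lx·mx for x ≥ 3: 3.52, 1.6, 1.08, 0.26 → sum = 6.46
V_3 = 6.46 / l_3 = 6.46 / 0.88 = 7.340909… → 7.341

7.341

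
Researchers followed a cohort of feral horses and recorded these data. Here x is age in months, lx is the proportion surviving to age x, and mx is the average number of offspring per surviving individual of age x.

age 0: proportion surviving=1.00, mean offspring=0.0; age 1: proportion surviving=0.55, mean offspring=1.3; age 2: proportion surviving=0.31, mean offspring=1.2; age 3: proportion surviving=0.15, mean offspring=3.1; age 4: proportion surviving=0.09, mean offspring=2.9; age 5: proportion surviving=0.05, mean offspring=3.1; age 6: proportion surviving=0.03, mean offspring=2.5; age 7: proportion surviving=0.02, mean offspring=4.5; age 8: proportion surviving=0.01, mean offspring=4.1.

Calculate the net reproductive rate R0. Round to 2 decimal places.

lx·mx by age: 0, 0.715, 0.372, 0.465, 0.261, 0.155, 0.075, 0.09, 0.041
R0 = Σ lx·mx = 2.174 → 2.17

2.17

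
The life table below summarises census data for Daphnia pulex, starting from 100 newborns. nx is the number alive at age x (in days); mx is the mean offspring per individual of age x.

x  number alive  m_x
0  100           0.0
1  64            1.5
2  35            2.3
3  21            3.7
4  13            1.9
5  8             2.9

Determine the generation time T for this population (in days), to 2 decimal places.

lx = nx/n0 = nx/100: 1, 0.64, 0.35, 0.21, 0.13, 0.08
lx·mx: 0, 0.96, 0.805, 0.777, 0.247, 0.232 → R0 = 3.021
x·lx·mx: 0, 0.96, 1.61, 2.331, 0.988, 1.16 → Σ = 7.049
T = 7.049 / 3.021 = 2.333333… → 2.33

2.33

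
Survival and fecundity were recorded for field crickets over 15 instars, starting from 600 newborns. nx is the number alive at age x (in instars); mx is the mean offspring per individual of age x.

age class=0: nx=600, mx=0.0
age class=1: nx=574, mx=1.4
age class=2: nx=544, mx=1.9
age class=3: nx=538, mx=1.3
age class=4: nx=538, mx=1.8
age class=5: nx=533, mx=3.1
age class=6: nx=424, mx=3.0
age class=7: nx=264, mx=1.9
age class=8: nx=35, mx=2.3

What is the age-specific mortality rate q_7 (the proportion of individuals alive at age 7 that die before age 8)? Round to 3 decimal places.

0.867

lx = nx/n0 = nx/600: 1, 0.95667…, 0.90667…, 0.89667…, 0.89667…, 0.88833…, 0.70667…, 0.44, 0.05833…
q_7 = (l_7 − l_8) / l_7 = (0.44 − 0.058333…) / 0.44
     = 0.381667… / 0.44 = 0.867424… → 0.867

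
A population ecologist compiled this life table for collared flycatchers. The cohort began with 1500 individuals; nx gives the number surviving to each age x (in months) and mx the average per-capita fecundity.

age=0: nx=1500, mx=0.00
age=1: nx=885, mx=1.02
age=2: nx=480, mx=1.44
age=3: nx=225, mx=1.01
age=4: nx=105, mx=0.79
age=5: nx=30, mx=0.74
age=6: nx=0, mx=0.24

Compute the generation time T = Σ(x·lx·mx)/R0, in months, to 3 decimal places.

lx = nx/n0 = nx/1500: 1, 0.59, 0.32, 0.15, 0.07, 0.02, 0
lx·mx: 0, 0.6018, 0.4608, 0.1515, 0.0553, 0.0148, 0 → R0 = 1.2842
x·lx·mx: 0, 0.6018, 0.9216, 0.4545, 0.2212, 0.074, 0 → Σ = 2.2731
T = 2.2731 / 1.2842 = 1.770051… → 1.770

1.770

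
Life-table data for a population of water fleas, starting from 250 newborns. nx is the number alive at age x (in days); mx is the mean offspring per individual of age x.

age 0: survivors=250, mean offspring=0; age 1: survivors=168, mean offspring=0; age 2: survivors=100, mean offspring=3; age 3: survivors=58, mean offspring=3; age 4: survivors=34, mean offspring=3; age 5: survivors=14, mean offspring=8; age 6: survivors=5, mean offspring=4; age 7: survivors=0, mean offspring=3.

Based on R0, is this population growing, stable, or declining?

lx = nx/n0 = nx/250: 1, 0.672, 0.4, 0.232, 0.136, 0.056, 0.02, 0
R0 = Σ lx·mx = 0 + 0 + 1.2 + 0.696 + 0.408 + 0.448 + 0.08 + 0 = 2.832
R0 > 1, so the population is growing.

growing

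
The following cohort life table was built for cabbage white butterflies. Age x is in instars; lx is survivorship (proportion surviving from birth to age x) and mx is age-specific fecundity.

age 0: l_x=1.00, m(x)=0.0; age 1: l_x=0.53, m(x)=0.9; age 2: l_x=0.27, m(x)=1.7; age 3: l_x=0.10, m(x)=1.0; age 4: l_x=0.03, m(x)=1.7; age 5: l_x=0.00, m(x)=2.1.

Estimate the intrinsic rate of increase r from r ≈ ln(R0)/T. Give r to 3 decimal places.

0.048

R0 = Σ lx·mx = 0 + 0.477 + 0.459 + 0.1 + 0.051 + 0 = 1.087
Σ x·lx·mx = 1.899; T = 1.899/1.087 = 1.74701…
r ≈ ln(R0)/T = ln(1.087)/1.74701… = 0.04775… → 0.048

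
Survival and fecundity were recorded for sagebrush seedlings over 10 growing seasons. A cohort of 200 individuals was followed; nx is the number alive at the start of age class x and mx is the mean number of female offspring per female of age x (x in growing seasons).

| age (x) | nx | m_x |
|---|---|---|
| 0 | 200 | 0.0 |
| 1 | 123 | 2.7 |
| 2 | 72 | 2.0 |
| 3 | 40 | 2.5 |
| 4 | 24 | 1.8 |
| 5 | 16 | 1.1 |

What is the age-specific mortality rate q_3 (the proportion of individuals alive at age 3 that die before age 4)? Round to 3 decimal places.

0.400

lx = nx/n0 = nx/200: 1, 0.615, 0.36, 0.2, 0.12, 0.08
q_3 = (l_3 − l_4) / l_3 = (0.2 − 0.12) / 0.2
     = 0.08 / 0.2 = 0.4 → 0.400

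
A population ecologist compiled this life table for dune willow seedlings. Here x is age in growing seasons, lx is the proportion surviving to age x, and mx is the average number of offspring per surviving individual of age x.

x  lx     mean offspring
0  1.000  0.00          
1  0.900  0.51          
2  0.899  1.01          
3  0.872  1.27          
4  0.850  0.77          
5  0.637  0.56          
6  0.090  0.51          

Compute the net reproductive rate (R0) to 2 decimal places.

3.53

lx·mx by age: 0, 0.459, 0.90799, 1.10744, 0.6545, 0.35672, 0.0459
R0 = Σ lx·mx = 3.53155 → 3.53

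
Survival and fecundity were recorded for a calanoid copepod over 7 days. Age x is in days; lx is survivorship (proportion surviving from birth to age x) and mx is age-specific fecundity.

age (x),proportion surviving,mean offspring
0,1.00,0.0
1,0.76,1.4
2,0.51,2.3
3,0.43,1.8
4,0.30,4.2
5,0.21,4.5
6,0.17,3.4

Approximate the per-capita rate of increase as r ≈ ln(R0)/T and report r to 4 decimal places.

0.5367

R0 = Σ lx·mx = 0 + 1.064 + 1.173 + 0.774 + 1.26 + 0.945 + 0.578 = 5.794
Σ x·lx·mx = 18.965; T = 18.965/5.794 = 3.27321…
r ≈ ln(R0)/T = ln(5.794)/3.27321… = 0.536727… → 0.5367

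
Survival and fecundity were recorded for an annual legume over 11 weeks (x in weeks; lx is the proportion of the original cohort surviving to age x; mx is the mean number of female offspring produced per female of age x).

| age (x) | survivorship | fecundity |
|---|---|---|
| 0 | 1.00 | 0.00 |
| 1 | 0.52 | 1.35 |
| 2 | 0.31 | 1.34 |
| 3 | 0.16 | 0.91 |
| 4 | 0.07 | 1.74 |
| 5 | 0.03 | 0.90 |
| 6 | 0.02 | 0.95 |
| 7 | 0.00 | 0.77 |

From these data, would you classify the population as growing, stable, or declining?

growing

R0 = Σ lx·mx = 0 + 0.702 + 0.4154 + 0.1456 + 0.1218 + 0.027 + 0.019 + 0 = 1.4308
R0 > 1, so the population is growing.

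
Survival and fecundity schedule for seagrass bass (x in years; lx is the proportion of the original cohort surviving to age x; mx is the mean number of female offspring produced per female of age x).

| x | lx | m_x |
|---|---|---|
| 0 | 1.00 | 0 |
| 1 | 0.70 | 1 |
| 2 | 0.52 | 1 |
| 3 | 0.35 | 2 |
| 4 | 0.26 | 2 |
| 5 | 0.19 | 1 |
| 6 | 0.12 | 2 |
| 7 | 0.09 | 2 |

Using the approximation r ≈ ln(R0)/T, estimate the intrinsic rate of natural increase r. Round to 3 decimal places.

R0 = Σ lx·mx = 0 + 0.7 + 0.52 + 0.7 + 0.52 + 0.19 + 0.24 + 0.18 = 3.05
Σ x·lx·mx = 9.57; T = 9.57/3.05 = 3.1377…
r ≈ ln(R0)/T = ln(3.05)/3.1377… = 0.3554… → 0.355

0.355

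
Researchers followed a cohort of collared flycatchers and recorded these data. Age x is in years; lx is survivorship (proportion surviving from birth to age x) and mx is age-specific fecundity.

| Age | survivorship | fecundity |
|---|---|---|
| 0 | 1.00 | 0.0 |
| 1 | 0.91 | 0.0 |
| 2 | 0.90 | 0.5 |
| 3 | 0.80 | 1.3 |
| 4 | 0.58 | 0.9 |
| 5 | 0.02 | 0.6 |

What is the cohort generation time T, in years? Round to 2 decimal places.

3.05

lx·mx: 0, 0, 0.45, 1.04, 0.522, 0.012 → R0 = 2.024
x·lx·mx: 0, 0, 0.9, 3.12, 2.088, 0.06 → Σ = 6.168
T = 6.168 / 2.024 = 3.047431… → 3.05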